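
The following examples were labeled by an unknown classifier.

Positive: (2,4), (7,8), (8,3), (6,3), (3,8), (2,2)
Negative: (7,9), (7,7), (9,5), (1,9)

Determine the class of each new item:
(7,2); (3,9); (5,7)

Positive, Negative, Negative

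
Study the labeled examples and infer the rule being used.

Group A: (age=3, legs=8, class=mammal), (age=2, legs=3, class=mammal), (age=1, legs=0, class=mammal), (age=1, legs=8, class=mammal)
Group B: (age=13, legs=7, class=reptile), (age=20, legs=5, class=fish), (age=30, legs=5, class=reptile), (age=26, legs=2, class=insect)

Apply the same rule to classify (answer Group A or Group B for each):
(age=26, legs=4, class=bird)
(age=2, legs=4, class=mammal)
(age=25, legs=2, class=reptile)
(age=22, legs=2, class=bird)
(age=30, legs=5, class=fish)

'Group A' ⟺ class is mammal.
(age=26, legs=4, class=bird) → class is bird → Group B. (age=2, legs=4, class=mammal) → class is mammal → Group A. (age=25, legs=2, class=reptile) → class is reptile → Group B. (age=22, legs=2, class=bird) → class is bird → Group B. (age=30, legs=5, class=fish) → class is fish → Group B.

Group B, Group A, Group B, Group B, Group B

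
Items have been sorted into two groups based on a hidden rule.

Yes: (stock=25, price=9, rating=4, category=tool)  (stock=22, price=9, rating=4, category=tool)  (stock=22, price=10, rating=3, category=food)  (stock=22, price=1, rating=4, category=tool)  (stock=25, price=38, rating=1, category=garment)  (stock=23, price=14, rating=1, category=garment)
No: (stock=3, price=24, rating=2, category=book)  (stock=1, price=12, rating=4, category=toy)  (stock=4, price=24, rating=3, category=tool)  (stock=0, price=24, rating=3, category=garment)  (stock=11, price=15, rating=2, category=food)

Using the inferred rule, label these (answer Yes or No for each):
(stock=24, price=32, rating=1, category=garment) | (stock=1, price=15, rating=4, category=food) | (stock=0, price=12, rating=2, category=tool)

Yes, No, No

A rule that fits every label: stock ≥ 22 — true of each 'Yes' example, false of each 'No' one.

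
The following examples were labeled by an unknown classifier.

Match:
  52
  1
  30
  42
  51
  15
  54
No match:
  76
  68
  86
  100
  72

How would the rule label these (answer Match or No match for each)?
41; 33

Match, Match

Rule: at most 54. This holds for each 'Match' example and fails for each 'No match' one.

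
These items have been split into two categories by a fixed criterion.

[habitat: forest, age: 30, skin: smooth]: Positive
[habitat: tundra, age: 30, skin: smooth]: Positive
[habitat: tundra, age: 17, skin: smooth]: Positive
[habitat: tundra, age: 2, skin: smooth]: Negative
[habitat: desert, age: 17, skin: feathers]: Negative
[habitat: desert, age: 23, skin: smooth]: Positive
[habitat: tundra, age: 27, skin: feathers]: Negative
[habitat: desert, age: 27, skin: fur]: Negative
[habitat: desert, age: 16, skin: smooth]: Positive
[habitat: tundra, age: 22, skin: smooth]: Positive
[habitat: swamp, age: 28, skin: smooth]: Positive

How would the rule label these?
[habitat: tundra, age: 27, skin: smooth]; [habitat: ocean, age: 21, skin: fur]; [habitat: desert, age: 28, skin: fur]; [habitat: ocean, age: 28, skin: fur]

Positive, Negative, Negative, Negative

One predicate separates the groups cleanly: skin is smooth AND age ≥ 16.
[habitat: tundra, age: 27, skin: smooth]: Positive (skin is smooth, age = 27).
[habitat: ocean, age: 21, skin: fur]: Negative (skin is fur, age = 21).
[habitat: desert, age: 28, skin: fur]: Negative (skin is fur, age = 28).
[habitat: ocean, age: 28, skin: fur]: Negative (skin is fur, age = 28).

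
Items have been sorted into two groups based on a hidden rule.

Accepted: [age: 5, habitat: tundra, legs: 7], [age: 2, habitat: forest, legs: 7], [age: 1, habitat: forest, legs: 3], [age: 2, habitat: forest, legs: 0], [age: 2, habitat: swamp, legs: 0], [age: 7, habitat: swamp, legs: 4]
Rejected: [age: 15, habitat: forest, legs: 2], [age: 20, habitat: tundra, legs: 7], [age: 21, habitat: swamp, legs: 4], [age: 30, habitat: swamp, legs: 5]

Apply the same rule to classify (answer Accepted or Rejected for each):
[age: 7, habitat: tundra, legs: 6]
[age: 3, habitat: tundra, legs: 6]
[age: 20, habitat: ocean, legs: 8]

Accepted, Accepted, Rejected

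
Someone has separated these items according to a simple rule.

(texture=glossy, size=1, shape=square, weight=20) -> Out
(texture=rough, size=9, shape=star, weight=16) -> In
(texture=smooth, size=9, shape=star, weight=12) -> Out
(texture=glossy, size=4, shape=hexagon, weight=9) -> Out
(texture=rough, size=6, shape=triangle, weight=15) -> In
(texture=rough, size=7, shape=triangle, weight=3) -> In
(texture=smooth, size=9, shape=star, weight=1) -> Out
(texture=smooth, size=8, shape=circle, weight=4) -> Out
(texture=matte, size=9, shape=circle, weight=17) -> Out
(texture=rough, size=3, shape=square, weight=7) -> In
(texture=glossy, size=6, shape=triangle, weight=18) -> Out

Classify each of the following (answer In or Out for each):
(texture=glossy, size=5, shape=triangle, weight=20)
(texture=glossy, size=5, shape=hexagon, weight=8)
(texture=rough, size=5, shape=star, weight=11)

Out, Out, In

A rule that fits every label: texture is rough — true of each 'In' example, false of each 'Out' one.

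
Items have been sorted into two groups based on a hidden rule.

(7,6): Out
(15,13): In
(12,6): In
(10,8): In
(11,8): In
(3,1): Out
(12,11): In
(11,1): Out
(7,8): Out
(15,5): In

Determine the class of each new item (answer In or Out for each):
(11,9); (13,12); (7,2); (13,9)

In, In, Out, In

Rule: sum ≥ 18. This holds for each 'In' example and fails for each 'Out' one.
(11,9): In (11+9 = 20).
(13,12): In (13+12 = 25).
(7,2): Out (7+2 = 9).
(13,9): In (13+9 = 22).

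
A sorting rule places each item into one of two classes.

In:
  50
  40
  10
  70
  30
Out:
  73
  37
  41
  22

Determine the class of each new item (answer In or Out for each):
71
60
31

The rule appears to be: multiple of 5.
71 — 71 = 5·14 + 1, hence Out. 60 — 60 = 5·12, hence In. 31 — 31 = 5·6 + 1, hence Out.

Out, In, Out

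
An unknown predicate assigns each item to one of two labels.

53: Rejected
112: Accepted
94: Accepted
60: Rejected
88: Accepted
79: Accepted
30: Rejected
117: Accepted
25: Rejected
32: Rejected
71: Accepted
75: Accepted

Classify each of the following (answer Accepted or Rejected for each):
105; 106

Accepted, Accepted

Rule: at least 71. This holds for each 'Accepted' example and fails for each 'Rejected' one.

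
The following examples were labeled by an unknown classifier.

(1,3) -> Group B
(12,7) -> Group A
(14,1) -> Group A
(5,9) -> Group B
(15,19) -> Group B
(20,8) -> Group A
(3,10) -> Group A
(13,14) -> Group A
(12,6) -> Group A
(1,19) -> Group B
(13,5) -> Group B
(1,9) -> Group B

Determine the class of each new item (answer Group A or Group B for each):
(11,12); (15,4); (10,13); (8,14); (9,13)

Group A, Group A, Group A, Group A, Group B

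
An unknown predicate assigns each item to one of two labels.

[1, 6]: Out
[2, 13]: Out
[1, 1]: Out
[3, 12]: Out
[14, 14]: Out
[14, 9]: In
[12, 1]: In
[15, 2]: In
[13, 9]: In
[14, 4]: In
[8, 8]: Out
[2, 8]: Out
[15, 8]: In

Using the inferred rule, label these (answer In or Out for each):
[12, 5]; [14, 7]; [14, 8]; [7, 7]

In, In, In, Out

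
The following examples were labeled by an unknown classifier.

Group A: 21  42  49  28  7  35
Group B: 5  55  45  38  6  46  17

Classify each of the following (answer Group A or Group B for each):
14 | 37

Group A, Group B

Every 'Group A' example satisfies: multiple of 7. None of the 'Group B' examples do.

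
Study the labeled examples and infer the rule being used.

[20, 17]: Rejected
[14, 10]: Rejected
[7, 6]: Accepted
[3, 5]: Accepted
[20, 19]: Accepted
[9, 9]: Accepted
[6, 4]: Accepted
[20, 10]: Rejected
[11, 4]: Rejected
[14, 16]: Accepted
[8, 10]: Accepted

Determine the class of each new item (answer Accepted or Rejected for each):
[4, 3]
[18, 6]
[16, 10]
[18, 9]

The simplest hypothesis consistent with all the labels is: |first − second| ≤ 2.
[4, 3]: |4−3| = 1, fits → Accepted.
[18, 6]: |18−6| = 12, does not fit → Rejected.
[16, 10]: |16−10| = 6, does not fit → Rejected.
[18, 9]: |18−9| = 9, does not fit → Rejected.

Accepted, Rejected, Rejected, Rejected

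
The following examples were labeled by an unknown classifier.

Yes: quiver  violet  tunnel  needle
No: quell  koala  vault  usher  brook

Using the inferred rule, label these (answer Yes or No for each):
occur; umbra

Rule: even length. This holds for each 'Yes' example and fails for each 'No' one.
occur: length 5 — lacks this property, so No. umbra: length 5 — lacks this property, so No.

No, No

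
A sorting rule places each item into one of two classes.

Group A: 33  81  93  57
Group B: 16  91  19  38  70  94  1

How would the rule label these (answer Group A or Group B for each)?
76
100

The pattern is that an item is 'Group A' exactly when: multiple of 3.
76 → 76 = 3·25 + 1 → Group B. 100 → 100 = 3·33 + 1 → Group B.

Group B, Group B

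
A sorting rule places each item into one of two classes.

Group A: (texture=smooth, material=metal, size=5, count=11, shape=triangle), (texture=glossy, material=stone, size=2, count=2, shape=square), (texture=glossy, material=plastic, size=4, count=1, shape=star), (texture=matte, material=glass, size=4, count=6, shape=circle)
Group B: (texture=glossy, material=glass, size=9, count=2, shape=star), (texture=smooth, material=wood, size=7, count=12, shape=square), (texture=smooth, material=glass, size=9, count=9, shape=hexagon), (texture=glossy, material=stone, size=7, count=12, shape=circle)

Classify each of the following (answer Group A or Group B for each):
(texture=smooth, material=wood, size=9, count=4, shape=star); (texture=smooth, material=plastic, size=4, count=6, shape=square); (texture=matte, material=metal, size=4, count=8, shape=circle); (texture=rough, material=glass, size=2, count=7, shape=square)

One predicate separates the groups cleanly: size ≤ 5.
(texture=smooth, material=wood, size=9, count=4, shape=star): Group B (size = 9). (texture=smooth, material=plastic, size=4, count=6, shape=square): Group A (size = 4). (texture=matte, material=metal, size=4, count=8, shape=circle): Group A (size = 4). (texture=rough, material=glass, size=2, count=7, shape=square): Group A (size = 2).

Group B, Group A, Group A, Group A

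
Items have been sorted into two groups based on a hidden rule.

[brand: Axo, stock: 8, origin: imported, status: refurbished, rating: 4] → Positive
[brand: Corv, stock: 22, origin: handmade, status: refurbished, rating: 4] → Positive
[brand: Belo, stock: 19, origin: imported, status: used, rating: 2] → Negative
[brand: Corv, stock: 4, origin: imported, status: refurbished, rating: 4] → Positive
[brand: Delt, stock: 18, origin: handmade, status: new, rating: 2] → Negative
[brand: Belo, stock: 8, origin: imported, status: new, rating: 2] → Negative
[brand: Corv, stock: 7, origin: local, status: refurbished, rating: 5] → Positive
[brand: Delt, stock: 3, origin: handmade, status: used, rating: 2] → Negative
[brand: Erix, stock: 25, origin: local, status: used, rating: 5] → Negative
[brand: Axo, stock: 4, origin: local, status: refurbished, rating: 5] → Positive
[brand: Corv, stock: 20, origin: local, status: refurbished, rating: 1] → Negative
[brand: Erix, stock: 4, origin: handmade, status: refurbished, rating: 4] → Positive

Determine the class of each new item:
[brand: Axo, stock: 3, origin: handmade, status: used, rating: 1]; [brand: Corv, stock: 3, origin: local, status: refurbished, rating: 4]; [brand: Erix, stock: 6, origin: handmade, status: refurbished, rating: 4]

Every 'Positive' example satisfies: status is refurbished AND rating ≥ 2. None of the 'Negative' examples do.
Negative: [brand: Axo, stock: 3, origin: handmade, status: used, rating: 1], since status is used, rating = 1.
Positive: [brand: Corv, stock: 3, origin: local, status: refurbished, rating: 4], since status is refurbished, rating = 4.
Positive: [brand: Erix, stock: 6, origin: handmade, status: refurbished, rating: 4], since status is refurbished, rating = 4.

Negative, Positive, Positive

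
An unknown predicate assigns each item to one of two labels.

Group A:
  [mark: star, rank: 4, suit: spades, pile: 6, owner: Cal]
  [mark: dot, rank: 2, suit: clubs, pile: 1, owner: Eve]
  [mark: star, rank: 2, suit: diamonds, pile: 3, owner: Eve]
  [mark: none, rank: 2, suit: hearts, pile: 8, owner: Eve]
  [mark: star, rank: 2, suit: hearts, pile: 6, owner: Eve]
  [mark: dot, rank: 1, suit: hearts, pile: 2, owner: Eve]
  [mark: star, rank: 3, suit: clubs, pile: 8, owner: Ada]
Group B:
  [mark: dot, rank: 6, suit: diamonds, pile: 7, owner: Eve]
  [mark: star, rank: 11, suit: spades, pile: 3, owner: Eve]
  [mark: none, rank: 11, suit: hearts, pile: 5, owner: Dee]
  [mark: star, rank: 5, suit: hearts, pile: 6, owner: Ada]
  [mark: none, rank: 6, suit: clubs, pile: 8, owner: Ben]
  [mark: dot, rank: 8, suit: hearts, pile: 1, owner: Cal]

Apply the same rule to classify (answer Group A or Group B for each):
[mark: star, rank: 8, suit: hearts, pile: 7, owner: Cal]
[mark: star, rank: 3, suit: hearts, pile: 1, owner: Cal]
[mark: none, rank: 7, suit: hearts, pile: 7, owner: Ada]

One predicate separates the groups cleanly: rank ≤ 4.

Group B, Group A, Group B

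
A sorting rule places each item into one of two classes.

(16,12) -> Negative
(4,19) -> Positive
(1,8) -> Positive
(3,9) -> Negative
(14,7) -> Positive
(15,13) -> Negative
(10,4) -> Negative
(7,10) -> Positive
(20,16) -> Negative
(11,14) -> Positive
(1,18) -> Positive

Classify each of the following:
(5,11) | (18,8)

A rule that fits every label: sum is odd — true of each 'Positive' example, false of each 'Negative' one.
(5,11): 5+11 = 16, fails the rule → Negative. (18,8): 18+8 = 26, fails the rule → Negative.

Negative, Negative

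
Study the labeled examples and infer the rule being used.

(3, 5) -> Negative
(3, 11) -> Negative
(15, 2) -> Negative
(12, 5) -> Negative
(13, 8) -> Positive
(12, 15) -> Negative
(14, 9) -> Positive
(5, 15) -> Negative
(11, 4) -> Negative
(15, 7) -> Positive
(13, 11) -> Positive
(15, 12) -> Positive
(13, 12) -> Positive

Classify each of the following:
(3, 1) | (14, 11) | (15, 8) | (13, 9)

Negative, Positive, Positive, Positive

The classifier is using: first > second AND sum ≥ 20.
(3, 1): Negative (3 > 1, 3+1 = 4). (14, 11): Positive (14 > 11, 14+11 = 25). (15, 8): Positive (15 > 8, 15+8 = 23). (13, 9): Positive (13 > 9, 13+9 = 22).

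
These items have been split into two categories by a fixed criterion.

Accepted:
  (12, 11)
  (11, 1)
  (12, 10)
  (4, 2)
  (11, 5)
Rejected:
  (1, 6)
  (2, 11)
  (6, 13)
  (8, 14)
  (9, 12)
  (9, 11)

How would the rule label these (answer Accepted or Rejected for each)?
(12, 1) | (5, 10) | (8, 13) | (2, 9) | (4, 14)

A rule that fits every label: first > second — true of each 'Accepted' example, false of each 'Rejected' one.
(12, 1) — 12 > 1, hence Accepted.
(5, 10) — 5 < 10, hence Rejected.
(8, 13) — 8 < 13, hence Rejected.
(2, 9) — 2 < 9, hence Rejected.
(4, 14) — 4 < 14, hence Rejected.

Accepted, Rejected, Rejected, Rejected, Rejected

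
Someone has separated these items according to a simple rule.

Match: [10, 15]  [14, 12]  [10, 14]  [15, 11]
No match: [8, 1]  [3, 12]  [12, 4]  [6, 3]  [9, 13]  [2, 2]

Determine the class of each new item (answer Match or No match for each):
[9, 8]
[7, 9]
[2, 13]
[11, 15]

No match, No match, No match, Match

'Match' ⟺ sum ≥ 24.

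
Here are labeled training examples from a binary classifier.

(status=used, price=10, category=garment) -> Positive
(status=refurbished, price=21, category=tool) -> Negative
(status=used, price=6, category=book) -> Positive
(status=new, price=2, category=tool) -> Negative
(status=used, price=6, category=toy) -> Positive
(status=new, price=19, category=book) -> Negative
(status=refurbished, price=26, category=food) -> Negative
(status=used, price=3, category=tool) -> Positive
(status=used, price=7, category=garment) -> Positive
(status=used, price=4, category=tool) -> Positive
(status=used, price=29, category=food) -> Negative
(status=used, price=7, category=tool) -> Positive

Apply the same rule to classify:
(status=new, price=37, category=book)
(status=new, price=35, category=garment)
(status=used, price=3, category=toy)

Negative, Negative, Positive

'Positive' ⟺ status is used AND price ≤ 10.
(status=new, price=37, category=book): status is new, price = 37, lacks this property → Negative. (status=new, price=35, category=garment): status is new, price = 35, lacks this property → Negative. (status=used, price=3, category=toy): status is used, price = 3, checks out → Positive.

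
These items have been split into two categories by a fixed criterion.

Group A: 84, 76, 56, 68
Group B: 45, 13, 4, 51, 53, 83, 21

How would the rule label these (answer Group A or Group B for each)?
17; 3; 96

The rule appears to be: even AND at least 13.
17 → 17 is odd, 17 ≥ 13 → Group B.
3 → 3 is odd, 3 < 13 → Group B.
96 → 96 is even, 96 ≥ 13 → Group A.

Group B, Group B, Group A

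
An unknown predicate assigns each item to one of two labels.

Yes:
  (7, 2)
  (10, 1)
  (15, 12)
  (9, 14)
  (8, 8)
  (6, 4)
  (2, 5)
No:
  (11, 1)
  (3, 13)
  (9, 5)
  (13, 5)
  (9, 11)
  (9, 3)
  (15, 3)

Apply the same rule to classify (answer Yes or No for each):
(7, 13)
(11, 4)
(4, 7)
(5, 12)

No, Yes, Yes, Yes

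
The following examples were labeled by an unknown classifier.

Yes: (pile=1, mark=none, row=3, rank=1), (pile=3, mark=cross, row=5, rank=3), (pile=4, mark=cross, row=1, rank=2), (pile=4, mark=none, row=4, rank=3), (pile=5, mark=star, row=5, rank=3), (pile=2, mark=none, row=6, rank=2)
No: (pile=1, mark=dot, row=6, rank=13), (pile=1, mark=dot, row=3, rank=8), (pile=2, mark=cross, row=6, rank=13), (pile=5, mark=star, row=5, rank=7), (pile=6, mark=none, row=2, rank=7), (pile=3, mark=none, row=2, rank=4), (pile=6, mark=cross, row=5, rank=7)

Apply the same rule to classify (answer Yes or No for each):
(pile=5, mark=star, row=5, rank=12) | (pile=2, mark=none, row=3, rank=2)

No, Yes

The pattern is that an item is 'Yes' exactly when: rank ≤ 3.
No: (pile=5, mark=star, row=5, rank=12), since rank = 12. Yes: (pile=2, mark=none, row=3, rank=2), since rank = 2.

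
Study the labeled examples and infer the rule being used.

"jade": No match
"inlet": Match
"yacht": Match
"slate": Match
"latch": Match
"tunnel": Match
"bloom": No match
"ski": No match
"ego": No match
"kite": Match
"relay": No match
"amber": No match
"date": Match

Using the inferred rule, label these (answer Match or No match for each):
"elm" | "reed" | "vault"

No match, No match, Match

The rule appears to be: contains 't'.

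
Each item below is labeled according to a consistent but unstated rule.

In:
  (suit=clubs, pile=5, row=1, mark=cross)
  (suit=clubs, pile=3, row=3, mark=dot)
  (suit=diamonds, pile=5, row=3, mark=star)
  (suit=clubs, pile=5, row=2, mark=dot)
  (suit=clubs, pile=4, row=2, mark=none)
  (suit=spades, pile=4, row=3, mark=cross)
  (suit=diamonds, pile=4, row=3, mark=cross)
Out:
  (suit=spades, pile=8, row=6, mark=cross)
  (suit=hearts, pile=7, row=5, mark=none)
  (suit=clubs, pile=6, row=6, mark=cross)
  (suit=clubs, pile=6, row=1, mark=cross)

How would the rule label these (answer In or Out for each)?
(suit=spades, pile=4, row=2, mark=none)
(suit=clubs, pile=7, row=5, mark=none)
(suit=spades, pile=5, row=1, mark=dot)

In, Out, In

The distinguishing property — pile ≤ 5 — holds for all the 'In' cases and none of the 'Out' cases.
(suit=spades, pile=4, row=2, mark=none) → pile = 4 → In. (suit=clubs, pile=7, row=5, mark=none) → pile = 7 → Out. (suit=spades, pile=5, row=1, mark=dot) → pile = 5 → In.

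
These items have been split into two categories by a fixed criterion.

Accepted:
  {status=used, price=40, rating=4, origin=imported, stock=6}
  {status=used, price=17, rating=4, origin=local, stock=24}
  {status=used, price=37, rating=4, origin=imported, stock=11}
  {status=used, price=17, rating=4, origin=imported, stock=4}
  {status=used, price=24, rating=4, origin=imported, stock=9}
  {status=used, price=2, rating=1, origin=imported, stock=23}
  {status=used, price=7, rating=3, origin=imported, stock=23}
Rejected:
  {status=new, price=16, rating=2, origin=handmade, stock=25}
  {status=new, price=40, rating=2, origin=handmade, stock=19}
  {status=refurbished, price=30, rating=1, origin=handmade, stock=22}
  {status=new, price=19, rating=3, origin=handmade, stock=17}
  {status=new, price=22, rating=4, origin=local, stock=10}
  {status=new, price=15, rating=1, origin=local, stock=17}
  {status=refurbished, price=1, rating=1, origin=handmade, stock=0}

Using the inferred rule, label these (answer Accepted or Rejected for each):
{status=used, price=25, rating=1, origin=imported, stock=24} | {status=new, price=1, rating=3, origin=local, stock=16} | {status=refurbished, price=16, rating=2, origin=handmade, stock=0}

Accepted, Rejected, Rejected

Every 'Accepted' example satisfies: status is used. None of the 'Rejected' examples do.
{status=used, price=25, rating=1, origin=imported, stock=24}: status is used — qualifies, so Accepted. {status=new, price=1, rating=3, origin=local, stock=16}: status is new — does not fit, so Rejected. {status=refurbished, price=16, rating=2, origin=handmade, stock=0}: status is refurbished — does not fit, so Rejected.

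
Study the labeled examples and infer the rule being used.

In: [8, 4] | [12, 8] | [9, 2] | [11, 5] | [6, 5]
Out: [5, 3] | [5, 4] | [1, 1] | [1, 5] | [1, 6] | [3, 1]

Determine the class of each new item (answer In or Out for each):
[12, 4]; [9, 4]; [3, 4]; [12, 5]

In, In, Out, In

Rule: sum ≥ 11. This holds for each 'In' example and fails for each 'Out' one.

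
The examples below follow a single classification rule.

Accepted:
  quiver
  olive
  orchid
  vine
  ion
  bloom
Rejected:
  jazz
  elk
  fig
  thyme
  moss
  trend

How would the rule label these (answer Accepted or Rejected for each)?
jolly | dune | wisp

The pattern is that an item is 'Accepted' exactly when: has ≥ 2 vowels.
jolly: 1 vowel, fails this test → Rejected.
dune: 2 vowels, matches → Accepted.
wisp: 1 vowel, fails this test → Rejected.

Rejected, Accepted, Rejected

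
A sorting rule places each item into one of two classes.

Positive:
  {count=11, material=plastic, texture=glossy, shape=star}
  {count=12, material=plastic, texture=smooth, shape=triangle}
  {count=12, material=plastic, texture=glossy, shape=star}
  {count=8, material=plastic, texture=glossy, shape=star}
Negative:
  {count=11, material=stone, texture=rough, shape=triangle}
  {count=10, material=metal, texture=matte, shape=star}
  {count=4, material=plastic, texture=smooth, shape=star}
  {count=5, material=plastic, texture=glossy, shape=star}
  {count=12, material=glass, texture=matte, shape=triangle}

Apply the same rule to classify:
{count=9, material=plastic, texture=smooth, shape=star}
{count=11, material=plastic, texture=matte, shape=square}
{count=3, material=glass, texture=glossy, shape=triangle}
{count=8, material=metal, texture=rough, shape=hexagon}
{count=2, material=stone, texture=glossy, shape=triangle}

Positive, Positive, Negative, Negative, Negative

Every 'Positive' example satisfies: material is plastic AND count ≥ 8. None of the 'Negative' examples do.
{count=9, material=plastic, texture=smooth, shape=star}: material is plastic, count = 9, has this property → Positive.
{count=11, material=plastic, texture=matte, shape=square}: material is plastic, count = 11, has this property → Positive.
{count=3, material=glass, texture=glossy, shape=triangle}: material is glass, count = 3, does not satisfy this → Negative.
{count=8, material=metal, texture=rough, shape=hexagon}: material is metal, count = 8, does not satisfy this → Negative.
{count=2, material=stone, texture=glossy, shape=triangle}: material is stone, count = 2, does not satisfy this → Negative.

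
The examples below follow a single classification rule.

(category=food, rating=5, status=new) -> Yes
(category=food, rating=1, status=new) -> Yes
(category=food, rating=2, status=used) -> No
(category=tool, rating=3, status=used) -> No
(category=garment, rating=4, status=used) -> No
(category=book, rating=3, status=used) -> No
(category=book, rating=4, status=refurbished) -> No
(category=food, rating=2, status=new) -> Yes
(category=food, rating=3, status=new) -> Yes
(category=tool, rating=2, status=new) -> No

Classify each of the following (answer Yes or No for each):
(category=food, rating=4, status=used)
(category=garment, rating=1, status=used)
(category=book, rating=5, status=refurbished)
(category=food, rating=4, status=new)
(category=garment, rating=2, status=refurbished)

No, No, No, Yes, No

All 'Yes' examples share one property — category is food AND status is new — and every 'No' example lacks it.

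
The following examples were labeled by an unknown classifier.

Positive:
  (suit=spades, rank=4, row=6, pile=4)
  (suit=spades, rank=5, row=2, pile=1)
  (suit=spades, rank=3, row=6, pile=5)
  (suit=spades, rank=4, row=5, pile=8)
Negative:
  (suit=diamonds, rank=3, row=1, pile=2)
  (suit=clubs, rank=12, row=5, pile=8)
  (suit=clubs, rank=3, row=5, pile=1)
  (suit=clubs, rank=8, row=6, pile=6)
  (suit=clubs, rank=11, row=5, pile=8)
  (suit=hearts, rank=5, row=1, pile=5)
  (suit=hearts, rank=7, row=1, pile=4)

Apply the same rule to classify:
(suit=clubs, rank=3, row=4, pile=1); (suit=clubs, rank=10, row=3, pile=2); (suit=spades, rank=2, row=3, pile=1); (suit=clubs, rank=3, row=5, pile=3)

Negative, Negative, Positive, Negative

All 'Positive' examples share one property — suit is spades — and every 'Negative' example lacks it.
(suit=clubs, rank=3, row=4, pile=1) → suit is clubs → Negative.
(suit=clubs, rank=10, row=3, pile=2) → suit is clubs → Negative.
(suit=spades, rank=2, row=3, pile=1) → suit is spades → Positive.
(suit=clubs, rank=3, row=5, pile=3) → suit is clubs → Negative.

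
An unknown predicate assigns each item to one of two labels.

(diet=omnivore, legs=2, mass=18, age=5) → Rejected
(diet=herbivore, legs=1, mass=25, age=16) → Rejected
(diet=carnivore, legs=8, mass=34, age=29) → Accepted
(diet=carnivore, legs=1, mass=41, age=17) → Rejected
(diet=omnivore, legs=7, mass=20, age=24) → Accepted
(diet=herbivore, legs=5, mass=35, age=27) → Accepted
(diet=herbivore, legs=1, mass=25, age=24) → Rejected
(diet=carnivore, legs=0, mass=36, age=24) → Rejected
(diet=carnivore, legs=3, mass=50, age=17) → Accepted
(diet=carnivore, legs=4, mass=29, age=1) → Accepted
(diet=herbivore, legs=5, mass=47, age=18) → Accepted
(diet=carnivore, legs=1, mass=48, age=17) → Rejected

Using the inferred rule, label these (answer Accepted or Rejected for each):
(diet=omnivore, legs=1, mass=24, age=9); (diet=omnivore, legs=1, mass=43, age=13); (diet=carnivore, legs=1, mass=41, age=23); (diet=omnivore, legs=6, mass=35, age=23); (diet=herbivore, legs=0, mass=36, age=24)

Rejected, Rejected, Rejected, Accepted, Rejected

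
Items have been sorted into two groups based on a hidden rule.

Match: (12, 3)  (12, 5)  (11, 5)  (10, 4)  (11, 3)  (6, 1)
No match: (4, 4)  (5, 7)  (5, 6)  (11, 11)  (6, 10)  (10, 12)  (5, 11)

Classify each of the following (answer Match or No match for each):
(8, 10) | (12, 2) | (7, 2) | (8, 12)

No match, Match, Match, No match

Looking at the examples, the only property every 'Match' case has and every 'No match' case lacks is: first > second.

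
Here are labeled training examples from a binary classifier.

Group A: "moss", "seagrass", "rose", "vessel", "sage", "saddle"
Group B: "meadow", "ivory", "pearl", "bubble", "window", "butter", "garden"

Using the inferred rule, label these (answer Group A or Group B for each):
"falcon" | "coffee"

Looking at the examples, the only property every 'Group A' case has and every 'Group B' case lacks is: contains 's'.
"falcon": no 's', does not fit → Group B. "coffee": no 's', does not fit → Group B.

Group B, Group B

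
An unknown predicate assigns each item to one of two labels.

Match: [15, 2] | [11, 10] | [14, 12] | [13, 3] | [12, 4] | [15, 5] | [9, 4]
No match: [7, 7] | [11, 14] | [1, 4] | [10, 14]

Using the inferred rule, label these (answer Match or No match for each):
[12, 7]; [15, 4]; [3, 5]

Match, Match, No match

A rule that fits every label: first > second — true of each 'Match' example, false of each 'No match' one.
[12, 7]: 12 > 7, passes → Match. [15, 4]: 15 > 4, passes → Match. [3, 5]: 3 < 5, fails this test → No match.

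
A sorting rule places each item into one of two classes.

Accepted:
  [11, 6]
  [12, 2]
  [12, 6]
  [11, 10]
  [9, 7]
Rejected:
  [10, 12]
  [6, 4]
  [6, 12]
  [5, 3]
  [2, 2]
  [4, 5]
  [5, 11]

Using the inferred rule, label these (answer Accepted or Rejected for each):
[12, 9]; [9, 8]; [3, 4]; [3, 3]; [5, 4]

Accepted, Accepted, Rejected, Rejected, Rejected

The common property of the 'Accepted' items is: first > second AND sum ≥ 14. No 'Rejected' item has it.
Accepted: [12, 9], since 12 > 9, 12+9 = 21. Accepted: [9, 8], since 9 > 8, 9+8 = 17. Rejected: [3, 4], since 3 < 4, 3+4 = 7. Rejected: [3, 3], since 3 = 3, 3+3 = 6. Rejected: [5, 4], since 5 > 4, 5+4 = 9.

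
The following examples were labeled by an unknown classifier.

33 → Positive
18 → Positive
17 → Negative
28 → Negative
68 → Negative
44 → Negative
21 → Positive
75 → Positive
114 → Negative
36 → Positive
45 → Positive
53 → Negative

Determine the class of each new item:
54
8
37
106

Positive, Negative, Negative, Negative

All 'Positive' examples share one property — multiple of 3 AND at most 75 — and every 'Negative' example lacks it.
54: Positive (54 = 3·18, 54 ≤ 75). 8: Negative (8 = 3·2 + 2, 8 ≤ 75). 37: Negative (37 = 3·12 + 1, 37 ≤ 75). 106: Negative (106 = 3·35 + 1, 106 > 75).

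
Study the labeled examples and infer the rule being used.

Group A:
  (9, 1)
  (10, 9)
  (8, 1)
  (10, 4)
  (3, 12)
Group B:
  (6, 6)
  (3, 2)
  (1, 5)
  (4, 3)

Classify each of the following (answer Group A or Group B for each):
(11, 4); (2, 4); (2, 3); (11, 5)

Group A, Group B, Group B, Group A

The rule appears to be: max ≥ 8.
(11, 4): max 11, satisfies this → Group A.
(2, 4): max 4, doesn't match → Group B.
(2, 3): max 3, doesn't match → Group B.
(11, 5): max 11, satisfies this → Group A.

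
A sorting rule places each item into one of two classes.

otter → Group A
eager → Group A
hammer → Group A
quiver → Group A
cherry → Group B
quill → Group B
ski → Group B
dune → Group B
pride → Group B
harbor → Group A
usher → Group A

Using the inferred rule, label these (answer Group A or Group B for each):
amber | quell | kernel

Group A, Group B, Group B

'Group A' ⟺ ends with 'r'.
amber: ends with 'r' — meets the rule, so Group A.
quell: ends with 'l' — does not fit, so Group B.
kernel: ends with 'l' — does not fit, so Group B.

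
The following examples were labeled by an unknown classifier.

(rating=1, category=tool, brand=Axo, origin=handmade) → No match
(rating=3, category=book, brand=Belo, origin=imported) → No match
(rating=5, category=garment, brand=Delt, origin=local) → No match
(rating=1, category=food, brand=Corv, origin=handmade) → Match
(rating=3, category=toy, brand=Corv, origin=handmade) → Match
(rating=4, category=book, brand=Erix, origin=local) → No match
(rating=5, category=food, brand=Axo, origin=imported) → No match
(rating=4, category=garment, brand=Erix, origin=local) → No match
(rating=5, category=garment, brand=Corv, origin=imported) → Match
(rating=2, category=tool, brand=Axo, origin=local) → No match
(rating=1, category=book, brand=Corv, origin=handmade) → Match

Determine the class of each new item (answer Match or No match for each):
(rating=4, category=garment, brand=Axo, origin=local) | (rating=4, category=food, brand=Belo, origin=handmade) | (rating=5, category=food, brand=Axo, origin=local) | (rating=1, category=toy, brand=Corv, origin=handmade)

No match, No match, No match, Match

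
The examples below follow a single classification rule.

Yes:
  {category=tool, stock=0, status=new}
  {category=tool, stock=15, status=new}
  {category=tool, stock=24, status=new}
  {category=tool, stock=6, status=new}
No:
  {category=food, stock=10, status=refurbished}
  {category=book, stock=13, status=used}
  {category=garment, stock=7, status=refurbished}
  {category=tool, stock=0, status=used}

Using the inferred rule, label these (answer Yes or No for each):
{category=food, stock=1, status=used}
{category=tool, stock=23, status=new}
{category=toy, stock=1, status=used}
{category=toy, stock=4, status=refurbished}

No, Yes, No, No

A rule that fits every label: status is new — true of each 'Yes' example, false of each 'No' one.
{category=food, stock=1, status=used} → status is used → No. {category=tool, stock=23, status=new} → status is new → Yes. {category=toy, stock=1, status=used} → status is used → No. {category=toy, stock=4, status=refurbished} → status is refurbished → No.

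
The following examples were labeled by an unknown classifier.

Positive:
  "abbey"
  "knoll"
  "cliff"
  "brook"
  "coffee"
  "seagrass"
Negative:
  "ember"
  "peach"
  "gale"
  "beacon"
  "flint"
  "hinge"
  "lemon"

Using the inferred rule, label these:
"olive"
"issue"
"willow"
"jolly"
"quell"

Negative, Positive, Positive, Positive, Positive

The simplest hypothesis consistent with all the labels is: has a double letter.
Negative: "olive", since no doubled letter. Positive: "issue", since 'ss' doubled. Positive: "willow", since 'll' doubled. Positive: "jolly", since 'll' doubled. Positive: "quell", since 'll' doubled.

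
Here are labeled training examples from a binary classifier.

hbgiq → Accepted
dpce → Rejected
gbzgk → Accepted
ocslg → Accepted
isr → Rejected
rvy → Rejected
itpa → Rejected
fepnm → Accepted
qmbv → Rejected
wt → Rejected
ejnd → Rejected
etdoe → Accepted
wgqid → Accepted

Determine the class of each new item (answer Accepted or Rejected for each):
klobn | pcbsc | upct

Accepted, Accepted, Rejected

A rule that fits every label: length 5 — true of each 'Accepted' example, false of each 'Rejected' one.
klobn: Accepted (length 5).
pcbsc: Accepted (length 5).
upct: Rejected (length 4).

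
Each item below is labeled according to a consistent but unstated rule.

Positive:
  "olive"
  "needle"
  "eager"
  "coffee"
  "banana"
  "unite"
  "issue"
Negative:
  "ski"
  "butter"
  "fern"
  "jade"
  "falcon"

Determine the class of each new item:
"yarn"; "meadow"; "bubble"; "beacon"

Negative, Positive, Negative, Positive

The rule appears to be: has ≥ 3 vowels.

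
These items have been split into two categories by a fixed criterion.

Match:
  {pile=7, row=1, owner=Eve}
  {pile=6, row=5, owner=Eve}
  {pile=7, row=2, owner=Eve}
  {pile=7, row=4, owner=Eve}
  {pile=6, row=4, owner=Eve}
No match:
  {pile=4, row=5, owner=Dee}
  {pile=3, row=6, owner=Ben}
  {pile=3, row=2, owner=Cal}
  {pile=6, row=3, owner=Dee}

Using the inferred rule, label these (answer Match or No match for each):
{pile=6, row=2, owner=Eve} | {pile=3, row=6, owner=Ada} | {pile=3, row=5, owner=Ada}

Match, No match, No match

All 'Match' examples share one property — owner is Eve — and every 'No match' example lacks it.
{pile=6, row=2, owner=Eve}: owner is Eve, fits → Match.
{pile=3, row=6, owner=Ada}: owner is Ada, fails the rule → No match.
{pile=3, row=5, owner=Ada}: owner is Ada, fails the rule → No match.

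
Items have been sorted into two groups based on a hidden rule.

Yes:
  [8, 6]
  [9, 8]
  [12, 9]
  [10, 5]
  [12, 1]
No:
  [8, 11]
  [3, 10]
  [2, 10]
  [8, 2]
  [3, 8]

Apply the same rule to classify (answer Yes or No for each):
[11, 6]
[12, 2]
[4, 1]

The simplest hypothesis consistent with all the labels is: first > second AND sum ≥ 11.

Yes, Yes, No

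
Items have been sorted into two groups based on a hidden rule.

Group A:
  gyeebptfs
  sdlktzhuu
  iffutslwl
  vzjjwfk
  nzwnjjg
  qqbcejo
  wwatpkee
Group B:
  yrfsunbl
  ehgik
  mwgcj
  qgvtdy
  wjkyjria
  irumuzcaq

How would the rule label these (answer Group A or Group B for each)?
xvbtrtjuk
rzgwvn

'Group A' ⟺ has a double letter.
xvbtrtjuk: Group B (no doubled letter).
rzgwvn: Group B (no doubled letter).

Group B, Group B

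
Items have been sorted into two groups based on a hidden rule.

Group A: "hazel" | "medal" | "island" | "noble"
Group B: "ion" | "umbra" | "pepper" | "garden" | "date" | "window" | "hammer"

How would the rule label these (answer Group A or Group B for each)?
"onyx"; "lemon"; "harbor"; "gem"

Group B, Group A, Group B, Group B

The classifier is using: contains 'l'.
"onyx": no 'l', does not fit → Group B. "lemon": has 'l', qualifies → Group A. "harbor": no 'l', does not fit → Group B. "gem": no 'l', does not fit → Group B.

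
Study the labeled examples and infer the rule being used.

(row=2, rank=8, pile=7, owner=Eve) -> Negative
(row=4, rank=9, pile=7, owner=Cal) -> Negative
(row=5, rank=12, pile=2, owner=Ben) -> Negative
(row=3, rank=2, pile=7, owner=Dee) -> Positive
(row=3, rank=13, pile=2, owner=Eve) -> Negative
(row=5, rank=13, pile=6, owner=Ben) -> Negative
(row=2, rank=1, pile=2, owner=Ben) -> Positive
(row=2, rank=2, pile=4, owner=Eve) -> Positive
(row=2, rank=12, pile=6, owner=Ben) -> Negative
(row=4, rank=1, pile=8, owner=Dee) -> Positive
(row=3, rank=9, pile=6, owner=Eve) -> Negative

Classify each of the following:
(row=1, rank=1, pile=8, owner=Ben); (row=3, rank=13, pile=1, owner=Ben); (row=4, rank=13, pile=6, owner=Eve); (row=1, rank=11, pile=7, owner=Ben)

'Positive' ⟺ rank ≤ 2.
(row=1, rank=1, pile=8, owner=Ben) → rank = 1 → Positive. (row=3, rank=13, pile=1, owner=Ben) → rank = 13 → Negative. (row=4, rank=13, pile=6, owner=Eve) → rank = 13 → Negative. (row=1, rank=11, pile=7, owner=Ben) → rank = 11 → Negative.

Positive, Negative, Negative, Negative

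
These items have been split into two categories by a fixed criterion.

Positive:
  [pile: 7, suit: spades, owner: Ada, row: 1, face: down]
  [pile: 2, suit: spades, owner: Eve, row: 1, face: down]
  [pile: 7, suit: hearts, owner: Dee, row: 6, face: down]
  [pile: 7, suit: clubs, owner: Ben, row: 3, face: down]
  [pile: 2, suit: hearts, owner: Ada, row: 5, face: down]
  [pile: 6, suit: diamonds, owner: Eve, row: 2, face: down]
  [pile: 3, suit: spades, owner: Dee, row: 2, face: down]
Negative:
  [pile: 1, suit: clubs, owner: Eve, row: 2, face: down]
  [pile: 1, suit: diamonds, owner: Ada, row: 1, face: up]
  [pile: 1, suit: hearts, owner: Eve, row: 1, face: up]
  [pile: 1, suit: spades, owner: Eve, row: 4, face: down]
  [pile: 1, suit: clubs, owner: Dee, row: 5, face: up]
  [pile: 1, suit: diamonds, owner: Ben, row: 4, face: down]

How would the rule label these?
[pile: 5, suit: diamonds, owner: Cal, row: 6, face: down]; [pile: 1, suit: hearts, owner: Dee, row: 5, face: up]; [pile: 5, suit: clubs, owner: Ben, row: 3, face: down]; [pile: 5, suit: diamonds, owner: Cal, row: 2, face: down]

Positive, Negative, Positive, Positive

Every 'Positive' example satisfies: pile ≥ 2. None of the 'Negative' examples do.
Positive: [pile: 5, suit: diamonds, owner: Cal, row: 6, face: down], since pile = 5.
Negative: [pile: 1, suit: hearts, owner: Dee, row: 5, face: up], since pile = 1.
Positive: [pile: 5, suit: clubs, owner: Ben, row: 3, face: down], since pile = 5.
Positive: [pile: 5, suit: diamonds, owner: Cal, row: 2, face: down], since pile = 5.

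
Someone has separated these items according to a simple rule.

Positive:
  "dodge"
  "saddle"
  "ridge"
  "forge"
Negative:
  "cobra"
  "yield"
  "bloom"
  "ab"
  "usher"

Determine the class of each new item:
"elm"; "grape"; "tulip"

Negative, Positive, Negative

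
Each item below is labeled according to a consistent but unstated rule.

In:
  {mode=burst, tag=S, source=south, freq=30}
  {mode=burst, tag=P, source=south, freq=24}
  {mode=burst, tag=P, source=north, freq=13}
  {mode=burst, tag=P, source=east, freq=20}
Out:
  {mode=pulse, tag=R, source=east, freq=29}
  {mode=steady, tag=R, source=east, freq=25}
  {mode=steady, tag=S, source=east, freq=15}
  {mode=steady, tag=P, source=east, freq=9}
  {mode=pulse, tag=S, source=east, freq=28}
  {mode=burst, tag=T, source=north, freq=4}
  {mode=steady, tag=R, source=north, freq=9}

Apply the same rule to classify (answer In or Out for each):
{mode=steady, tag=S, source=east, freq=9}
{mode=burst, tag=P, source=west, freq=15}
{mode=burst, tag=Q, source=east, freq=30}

Rule: mode is burst AND freq ≥ 9. This holds for each 'In' example and fails for each 'Out' one.
{mode=steady, tag=S, source=east, freq=9}: mode is steady, freq = 9, doesn't match → Out.
{mode=burst, tag=P, source=west, freq=15}: mode is burst, freq = 15, checks out → In.
{mode=burst, tag=Q, source=east, freq=30}: mode is burst, freq = 30, checks out → In.

Out, In, In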